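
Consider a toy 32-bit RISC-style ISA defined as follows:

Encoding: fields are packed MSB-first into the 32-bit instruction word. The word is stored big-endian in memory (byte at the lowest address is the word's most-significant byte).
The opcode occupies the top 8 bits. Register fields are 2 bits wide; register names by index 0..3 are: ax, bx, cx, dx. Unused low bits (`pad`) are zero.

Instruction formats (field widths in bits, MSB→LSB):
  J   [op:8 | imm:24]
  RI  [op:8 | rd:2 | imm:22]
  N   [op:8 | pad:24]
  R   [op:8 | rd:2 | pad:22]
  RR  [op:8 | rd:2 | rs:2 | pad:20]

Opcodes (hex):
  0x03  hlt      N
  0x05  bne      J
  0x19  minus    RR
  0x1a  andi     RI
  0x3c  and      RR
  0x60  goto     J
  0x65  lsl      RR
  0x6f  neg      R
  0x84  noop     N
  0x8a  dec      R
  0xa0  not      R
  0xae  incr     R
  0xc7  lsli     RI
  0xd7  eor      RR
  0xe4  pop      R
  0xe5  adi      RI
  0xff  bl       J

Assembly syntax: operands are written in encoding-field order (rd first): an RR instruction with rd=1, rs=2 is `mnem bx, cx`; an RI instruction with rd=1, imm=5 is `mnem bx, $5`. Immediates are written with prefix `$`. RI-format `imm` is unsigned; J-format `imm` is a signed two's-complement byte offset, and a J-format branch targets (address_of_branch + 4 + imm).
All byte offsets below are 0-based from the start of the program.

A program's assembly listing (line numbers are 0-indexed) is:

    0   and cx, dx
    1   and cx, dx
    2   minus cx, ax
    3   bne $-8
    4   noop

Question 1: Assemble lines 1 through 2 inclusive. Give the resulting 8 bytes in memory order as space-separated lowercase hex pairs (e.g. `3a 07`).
L1: and op=0x3c:8|rd=2:2|rs=3:2|pad=0:20 ⇒ 0x3cb00000 ⇒ big 3c b0 00 00
L2: minus op=0x19:8|rd=2:2|rs=0:2|pad=0:20 ⇒ 0x19800000 ⇒ big 19 80 00 00

3c b0 00 00 19 80 00 00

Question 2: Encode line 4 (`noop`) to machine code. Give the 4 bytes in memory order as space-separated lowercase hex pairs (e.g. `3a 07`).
4. noop fields op=0x84:8|pad=0:24 → word 84000000h → 84 00 00 00

84 00 00 00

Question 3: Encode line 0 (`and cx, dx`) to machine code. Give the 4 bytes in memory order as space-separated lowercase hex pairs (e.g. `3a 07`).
3c b0 00 00

0. and fields op=0x3c:8|rd=2:2|rs=3:2|pad=0:20 → word 3cb00000h → 3c b0 00 00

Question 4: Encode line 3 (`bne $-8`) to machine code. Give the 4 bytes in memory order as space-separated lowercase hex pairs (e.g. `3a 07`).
05 ff ff f8

3. bne fields op=0x5:8|imm=-8:24 → word 05fffff8h → 05 ff ff f8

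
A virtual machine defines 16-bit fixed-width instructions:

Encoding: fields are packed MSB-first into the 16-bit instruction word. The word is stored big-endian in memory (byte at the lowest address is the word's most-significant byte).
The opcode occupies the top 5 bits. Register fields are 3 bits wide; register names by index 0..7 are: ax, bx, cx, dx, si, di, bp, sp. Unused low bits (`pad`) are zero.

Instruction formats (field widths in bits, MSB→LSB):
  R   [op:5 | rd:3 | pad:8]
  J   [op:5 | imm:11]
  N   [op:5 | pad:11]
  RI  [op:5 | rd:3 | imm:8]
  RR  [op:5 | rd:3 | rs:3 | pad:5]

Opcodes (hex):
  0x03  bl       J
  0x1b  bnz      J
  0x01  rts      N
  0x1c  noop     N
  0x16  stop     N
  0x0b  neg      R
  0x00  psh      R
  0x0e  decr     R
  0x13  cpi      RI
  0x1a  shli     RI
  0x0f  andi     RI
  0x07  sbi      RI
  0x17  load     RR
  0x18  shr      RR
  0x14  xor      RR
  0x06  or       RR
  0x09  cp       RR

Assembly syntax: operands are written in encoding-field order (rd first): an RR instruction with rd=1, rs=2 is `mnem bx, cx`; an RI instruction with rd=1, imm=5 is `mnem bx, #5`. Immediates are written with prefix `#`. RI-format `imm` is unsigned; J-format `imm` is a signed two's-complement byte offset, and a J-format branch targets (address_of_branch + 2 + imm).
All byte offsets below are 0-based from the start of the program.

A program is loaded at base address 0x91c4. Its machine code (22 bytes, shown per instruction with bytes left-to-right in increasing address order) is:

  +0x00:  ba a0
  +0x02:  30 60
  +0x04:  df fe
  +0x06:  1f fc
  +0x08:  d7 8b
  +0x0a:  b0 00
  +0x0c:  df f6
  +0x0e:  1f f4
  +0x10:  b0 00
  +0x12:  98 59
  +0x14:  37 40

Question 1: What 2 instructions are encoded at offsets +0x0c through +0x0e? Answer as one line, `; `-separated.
bnz #-10; bl #-12

@+0c  big-endian(df f6) = 0xdff6
  top 5b → 0x1b → bnz [J]
  imm: (w>>0)&0x7ff=0x7f6 (s11→-10) → #-10
@+0e  big-endian(1f f4) = 0x1ff4
  top 5b → 0x3 → bl [J]
  imm: (w>>0)&0x7ff=0x7f4 (s11→-12) → #-12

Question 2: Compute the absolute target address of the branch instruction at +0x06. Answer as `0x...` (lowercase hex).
0x91c8

+0x06: 1f fc ⇒ word 0x1ffc (big)
  opcode bits[15:11]=0x3: bl/J
  imm@[10:0]=0x7fc (s11→-4) ⇒ #-4
  target = base 0x91c4 + off 0x06 + 2 + imm -4 = 0x91c8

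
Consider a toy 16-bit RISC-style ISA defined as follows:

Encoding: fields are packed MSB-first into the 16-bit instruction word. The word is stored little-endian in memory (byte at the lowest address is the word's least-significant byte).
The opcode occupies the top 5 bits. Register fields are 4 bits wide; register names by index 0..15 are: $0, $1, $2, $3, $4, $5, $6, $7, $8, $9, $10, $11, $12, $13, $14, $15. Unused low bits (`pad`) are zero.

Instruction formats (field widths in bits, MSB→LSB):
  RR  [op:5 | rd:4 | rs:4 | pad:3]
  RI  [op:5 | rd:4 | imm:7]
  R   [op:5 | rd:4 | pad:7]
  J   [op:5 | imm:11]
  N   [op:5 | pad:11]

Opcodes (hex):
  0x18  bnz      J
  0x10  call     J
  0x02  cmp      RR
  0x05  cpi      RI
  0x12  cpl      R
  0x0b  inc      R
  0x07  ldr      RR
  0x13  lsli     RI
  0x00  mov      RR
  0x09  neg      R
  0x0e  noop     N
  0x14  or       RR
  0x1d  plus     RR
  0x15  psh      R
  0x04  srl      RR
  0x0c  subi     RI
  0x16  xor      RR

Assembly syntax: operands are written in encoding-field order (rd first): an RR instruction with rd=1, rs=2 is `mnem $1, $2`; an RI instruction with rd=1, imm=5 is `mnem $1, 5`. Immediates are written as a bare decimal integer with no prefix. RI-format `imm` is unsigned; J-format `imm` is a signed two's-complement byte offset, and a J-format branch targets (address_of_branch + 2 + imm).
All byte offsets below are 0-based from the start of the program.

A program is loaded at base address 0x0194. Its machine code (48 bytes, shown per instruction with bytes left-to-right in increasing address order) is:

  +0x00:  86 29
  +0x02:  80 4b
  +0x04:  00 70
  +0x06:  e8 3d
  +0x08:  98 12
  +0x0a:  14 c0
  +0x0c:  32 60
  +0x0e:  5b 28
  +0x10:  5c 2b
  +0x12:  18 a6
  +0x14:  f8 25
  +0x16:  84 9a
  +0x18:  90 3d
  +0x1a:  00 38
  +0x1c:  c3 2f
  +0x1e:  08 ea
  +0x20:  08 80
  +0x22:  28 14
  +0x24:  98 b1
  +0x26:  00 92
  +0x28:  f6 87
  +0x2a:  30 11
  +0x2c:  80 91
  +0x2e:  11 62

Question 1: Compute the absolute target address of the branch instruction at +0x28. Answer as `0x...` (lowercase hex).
0x01b4

[28] f6 87 → 0x87f6
  top 5b → 0x10 → call [J]
  [10:0] imm=2038 (s11→-10) = -10
  target = base 0x0194 + off 0x28 + 2 + imm -10 = 0x01b4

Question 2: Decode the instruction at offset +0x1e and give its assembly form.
plus $4, $1

@+1e  little-endian(08 ea) = 0xea08
  op=0xea08>>11=0x1d ⇒ plus (RR)
  [10:7] rd=4 = $4
  [6:3] rs=1 = $1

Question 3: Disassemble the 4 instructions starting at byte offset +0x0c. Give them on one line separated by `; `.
@+0c  little-endian(32 60) = 0x6032
  op=0x6032>>11=0xc ⇒ subi (RI)
  [10:7] rd=0 = $0
  [6:0] imm=50 = 50
@+0e  little-endian(5b 28) = 0x285b
  op=0x285b>>11=0x5 ⇒ cpi (RI)
  [10:7] rd=0 = $0
  [6:0] imm=91 = 91
@+10  little-endian(5c 2b) = 0x2b5c
  op=0x2b5c>>11=0x5 ⇒ cpi (RI)
  [10:7] rd=6 = $6
  [6:0] imm=92 = 92
@+12  little-endian(18 a6) = 0xa618
  op=0xa618>>11=0x14 ⇒ or (RR)
  [10:7] rd=12 = $12
  [6:3] rs=3 = $3

subi $0, 50; cpi $0, 91; cpi $6, 92; or $12, $3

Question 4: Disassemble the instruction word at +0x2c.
+0x2c: 80 91 ⇒ word 0x9180 (little)
  opcode bits[15:11]=0x12: cpl/R
  rd@[10:7]=0x3 ⇒ $3

cpl $3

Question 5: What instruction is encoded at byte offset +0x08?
cmp $5, $3

off 0x08: read 98 12 as little → 0x1298
  opcode bits[15:11]=0x2: cmp/RR
  rd: (w>>7)&0xf=0x5 → $5
  rs: (w>>3)&0xf=0x3 → $3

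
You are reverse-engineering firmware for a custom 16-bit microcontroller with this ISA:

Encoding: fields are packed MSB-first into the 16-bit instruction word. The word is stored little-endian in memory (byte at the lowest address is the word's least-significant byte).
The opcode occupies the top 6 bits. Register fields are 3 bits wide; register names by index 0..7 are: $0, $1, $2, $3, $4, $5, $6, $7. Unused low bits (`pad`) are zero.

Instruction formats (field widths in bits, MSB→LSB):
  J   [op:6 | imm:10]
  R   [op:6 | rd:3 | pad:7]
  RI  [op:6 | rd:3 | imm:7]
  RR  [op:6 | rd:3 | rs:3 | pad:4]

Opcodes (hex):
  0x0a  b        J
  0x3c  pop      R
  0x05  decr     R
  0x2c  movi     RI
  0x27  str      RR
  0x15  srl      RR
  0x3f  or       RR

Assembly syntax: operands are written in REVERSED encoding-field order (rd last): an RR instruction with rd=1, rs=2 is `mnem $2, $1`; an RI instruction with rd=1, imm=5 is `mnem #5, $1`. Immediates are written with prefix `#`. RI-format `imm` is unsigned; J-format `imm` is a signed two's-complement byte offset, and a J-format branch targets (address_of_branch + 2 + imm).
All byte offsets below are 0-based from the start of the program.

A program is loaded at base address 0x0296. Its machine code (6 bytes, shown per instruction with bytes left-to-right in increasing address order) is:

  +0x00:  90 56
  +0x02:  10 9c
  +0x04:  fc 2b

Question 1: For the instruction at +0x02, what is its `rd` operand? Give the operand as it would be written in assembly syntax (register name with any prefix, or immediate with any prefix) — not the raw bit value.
[02] 10 9c → 0x9c10
  op=0x9c10>>10=0x27 ⇒ str (RR)
  rd@[9:7]=0x0 ⇒ $0
  rs@[6:4]=0x1 ⇒ $1

$0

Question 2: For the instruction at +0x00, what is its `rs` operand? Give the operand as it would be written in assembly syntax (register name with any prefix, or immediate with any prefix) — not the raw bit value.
[00] 90 56 → 0x5690
  top 6b → 0x15 → srl [RR]
  rd@[9:7]=0x5 ⇒ $5
  rs@[6:4]=0x1 ⇒ $1

$1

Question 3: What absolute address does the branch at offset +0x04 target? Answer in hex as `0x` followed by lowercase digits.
0x0298

[04] fc 2b → 0x2bfc
  opcode bits[15:10]=0xa: b/J
  imm: (w>>0)&0x3ff=0x3fc (s10→-4) → #-4
  target = base 0x0296 + off 0x04 + 2 + imm -4 = 0x0298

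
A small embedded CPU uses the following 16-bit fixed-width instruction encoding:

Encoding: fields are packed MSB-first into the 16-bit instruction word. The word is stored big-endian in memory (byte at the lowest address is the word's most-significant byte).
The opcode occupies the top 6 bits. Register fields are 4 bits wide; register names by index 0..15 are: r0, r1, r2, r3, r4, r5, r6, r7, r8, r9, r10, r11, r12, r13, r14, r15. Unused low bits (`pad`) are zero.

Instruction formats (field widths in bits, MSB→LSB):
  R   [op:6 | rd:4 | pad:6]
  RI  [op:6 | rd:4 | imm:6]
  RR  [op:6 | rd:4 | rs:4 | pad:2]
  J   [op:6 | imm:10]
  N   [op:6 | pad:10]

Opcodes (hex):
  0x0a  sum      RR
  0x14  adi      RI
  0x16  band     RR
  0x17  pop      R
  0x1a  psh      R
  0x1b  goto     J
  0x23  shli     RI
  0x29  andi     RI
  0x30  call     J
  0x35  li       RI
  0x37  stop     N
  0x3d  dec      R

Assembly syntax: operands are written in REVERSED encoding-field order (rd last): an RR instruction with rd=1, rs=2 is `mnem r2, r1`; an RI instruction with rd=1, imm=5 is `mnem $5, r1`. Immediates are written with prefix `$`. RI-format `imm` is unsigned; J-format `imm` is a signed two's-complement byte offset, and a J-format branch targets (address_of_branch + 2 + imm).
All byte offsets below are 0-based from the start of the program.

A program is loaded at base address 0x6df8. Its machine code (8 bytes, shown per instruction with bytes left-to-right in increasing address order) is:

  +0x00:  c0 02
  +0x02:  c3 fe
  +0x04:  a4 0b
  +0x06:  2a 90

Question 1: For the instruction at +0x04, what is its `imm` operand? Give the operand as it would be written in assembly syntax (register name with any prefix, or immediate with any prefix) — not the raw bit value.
$11

+0x04: a4 0b ⇒ word 0xa40b (big)
  top 6b → 0x29 → andi [RI]
  [9:6] rd=0 = r0
  [5:0] imm=11 = $11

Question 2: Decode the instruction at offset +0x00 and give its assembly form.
+0x00: c0 02 ⇒ word 0xc002 (big)
  top 6b → 0x30 → call [J]
  imm@[9:0]=0x2 ⇒ $2

call $2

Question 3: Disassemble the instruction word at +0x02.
call $-2

[02] c3 fe → 0xc3fe
  op=0xc3fe>>10=0x30 ⇒ call (J)
  [9:0] imm=1022 (s10→-2) = $-2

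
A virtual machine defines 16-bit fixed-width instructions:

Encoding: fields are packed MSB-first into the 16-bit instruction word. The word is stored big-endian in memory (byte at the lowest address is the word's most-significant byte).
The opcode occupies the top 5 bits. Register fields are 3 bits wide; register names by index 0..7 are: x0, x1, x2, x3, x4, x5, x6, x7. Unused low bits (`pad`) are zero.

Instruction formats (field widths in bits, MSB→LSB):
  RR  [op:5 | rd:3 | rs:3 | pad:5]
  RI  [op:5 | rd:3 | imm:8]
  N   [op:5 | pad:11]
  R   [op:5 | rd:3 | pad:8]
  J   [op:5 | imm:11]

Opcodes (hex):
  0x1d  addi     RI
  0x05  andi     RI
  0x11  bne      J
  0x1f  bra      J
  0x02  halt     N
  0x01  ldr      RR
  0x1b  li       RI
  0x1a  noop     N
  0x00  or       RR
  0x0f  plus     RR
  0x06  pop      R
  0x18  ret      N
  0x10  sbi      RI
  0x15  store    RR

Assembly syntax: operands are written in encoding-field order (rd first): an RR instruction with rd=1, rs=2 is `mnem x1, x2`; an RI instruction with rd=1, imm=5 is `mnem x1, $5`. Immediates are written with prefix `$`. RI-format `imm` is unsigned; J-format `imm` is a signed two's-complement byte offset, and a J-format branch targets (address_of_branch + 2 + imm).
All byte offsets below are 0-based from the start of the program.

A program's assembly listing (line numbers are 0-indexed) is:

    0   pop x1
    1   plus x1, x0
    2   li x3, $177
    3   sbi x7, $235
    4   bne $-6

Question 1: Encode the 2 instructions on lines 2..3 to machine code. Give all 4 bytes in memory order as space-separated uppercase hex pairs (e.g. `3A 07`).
line 2 (li): pack op=0x1b:5|rd=3:3|imm=177:8 = 0xdbb1; big→ db b1
line 3 (sbi): pack op=0x10:5|rd=7:3|imm=235:8 = 0x87eb; big→ 87 eb

DB B1 87 EB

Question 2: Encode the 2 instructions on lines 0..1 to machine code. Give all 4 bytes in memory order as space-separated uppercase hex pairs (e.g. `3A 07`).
line 0 (pop): pack op=0x6:5|rd=1:3|pad=0:8 = 0x3100; big→ 31 00
line 1 (plus): pack op=0xf:5|rd=1:3|rs=0:3|pad=0:5 = 0x7900; big→ 79 00

31 00 79 00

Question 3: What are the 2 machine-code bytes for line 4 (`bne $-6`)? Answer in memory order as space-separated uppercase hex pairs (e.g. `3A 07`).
8F FA

4. bne fields op=0x11:5|imm=-6:11 → word 8ffah → 8f fa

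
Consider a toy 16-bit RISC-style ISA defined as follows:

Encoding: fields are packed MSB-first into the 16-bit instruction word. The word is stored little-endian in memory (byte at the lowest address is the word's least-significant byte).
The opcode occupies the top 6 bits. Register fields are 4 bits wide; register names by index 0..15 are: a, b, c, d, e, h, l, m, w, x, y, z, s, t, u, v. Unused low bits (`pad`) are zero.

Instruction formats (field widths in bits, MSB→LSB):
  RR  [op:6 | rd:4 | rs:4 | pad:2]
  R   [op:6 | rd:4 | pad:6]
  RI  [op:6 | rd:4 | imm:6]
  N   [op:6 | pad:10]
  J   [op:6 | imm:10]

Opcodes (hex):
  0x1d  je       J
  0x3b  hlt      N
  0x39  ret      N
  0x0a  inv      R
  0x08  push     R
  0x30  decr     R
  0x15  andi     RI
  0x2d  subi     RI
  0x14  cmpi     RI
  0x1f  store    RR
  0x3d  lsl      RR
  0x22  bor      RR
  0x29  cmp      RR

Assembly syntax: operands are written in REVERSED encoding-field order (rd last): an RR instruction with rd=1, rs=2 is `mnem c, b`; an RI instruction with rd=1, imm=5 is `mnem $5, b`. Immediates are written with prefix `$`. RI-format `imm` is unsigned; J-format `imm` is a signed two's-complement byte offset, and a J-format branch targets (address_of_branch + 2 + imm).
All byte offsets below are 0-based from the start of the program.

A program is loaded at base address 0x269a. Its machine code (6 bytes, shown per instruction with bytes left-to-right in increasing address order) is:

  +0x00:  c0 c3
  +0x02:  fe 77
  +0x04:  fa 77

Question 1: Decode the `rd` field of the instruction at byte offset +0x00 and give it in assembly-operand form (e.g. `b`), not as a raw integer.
off 0x00: read c0 c3 as little → 0xc3c0
  top 6b → 0x30 → decr [R]
  [9:6] rd=15 = v

v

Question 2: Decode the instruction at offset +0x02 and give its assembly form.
off 0x02: read fe 77 as little → 0x77fe
  top 6b → 0x1d → je [J]
  [9:0] imm=1022 (s10→-2) = $-2

je $-2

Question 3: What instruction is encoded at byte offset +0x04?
+0x04: fa 77 ⇒ word 0x77fa (little)
  op=0x77fa>>10=0x1d ⇒ je (J)
  [9:0] imm=1018 (s10→-6) = $-6

je $-6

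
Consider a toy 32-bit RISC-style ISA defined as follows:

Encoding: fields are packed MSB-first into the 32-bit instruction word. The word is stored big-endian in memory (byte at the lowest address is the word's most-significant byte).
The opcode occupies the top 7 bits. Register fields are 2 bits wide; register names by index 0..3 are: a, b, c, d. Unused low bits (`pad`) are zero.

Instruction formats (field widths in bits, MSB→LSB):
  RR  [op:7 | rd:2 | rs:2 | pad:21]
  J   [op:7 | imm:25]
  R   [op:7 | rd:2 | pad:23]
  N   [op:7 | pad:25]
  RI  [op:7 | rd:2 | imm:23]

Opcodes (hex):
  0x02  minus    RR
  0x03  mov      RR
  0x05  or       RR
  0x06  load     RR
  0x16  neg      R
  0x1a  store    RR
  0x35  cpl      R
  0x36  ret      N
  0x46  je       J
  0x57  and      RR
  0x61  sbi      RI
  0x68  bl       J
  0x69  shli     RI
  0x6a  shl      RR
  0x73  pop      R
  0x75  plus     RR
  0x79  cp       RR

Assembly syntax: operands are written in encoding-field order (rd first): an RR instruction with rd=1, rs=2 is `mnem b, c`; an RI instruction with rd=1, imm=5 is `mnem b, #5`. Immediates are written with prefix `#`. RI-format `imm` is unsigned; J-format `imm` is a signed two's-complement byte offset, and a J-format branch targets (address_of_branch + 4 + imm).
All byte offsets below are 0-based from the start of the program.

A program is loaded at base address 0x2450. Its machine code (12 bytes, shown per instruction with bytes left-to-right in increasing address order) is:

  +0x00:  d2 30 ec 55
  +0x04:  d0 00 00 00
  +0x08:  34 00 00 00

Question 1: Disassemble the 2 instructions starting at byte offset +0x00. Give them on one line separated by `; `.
shli a, #3206229; bl #0

[00] d2 30 ec 55 → 0xd230ec55
  op=0xd230ec55>>25=0x69 ⇒ shli (RI)
  rd@[24:23]=0x0 ⇒ a
  imm@[22:0]=0x30ec55 ⇒ #3206229
[04] d0 00 00 00 → 0xd0000000
  op=0xd0000000>>25=0x68 ⇒ bl (J)
  imm@[24:0]=0x0 ⇒ #0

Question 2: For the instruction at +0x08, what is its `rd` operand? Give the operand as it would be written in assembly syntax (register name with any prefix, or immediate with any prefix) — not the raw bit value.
[08] 34 00 00 00 → 0x34000000
  op=0x34000000>>25=0x1a ⇒ store (RR)
  rd: (w>>23)&0x3=0x0 → a
  rs: (w>>21)&0x3=0x0 → a

a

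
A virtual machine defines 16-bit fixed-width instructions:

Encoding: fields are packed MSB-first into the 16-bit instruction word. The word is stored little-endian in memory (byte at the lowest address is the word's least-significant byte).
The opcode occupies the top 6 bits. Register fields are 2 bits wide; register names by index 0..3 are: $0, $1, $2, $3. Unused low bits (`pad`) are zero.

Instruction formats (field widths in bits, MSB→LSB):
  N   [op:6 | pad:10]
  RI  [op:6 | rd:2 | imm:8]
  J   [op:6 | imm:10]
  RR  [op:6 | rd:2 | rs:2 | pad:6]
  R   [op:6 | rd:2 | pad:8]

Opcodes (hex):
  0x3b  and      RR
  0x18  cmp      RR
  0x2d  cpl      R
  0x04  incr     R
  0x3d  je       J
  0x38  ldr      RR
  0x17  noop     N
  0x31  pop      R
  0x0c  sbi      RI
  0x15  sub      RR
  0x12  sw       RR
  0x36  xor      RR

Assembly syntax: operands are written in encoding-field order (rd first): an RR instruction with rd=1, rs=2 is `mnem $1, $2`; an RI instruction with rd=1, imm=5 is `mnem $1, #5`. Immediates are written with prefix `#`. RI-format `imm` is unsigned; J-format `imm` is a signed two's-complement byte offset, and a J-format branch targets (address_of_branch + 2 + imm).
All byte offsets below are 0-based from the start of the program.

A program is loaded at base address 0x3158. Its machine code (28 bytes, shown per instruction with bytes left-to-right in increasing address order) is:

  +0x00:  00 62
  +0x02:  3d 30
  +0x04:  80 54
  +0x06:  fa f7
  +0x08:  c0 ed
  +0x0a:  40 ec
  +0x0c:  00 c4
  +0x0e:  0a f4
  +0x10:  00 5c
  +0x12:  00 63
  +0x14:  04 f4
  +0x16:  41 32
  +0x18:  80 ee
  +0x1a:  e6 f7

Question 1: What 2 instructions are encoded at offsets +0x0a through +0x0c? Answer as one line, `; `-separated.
and $0, $1; pop $0

+0x0a: 40 ec ⇒ word 0xec40 (little)
  opcode bits[15:10]=0x3b: and/RR
  rd@[9:8]=0x0 ⇒ $0
  rs@[7:6]=0x1 ⇒ $1
+0x0c: 00 c4 ⇒ word 0xc400 (little)
  opcode bits[15:10]=0x31: pop/R
  rd@[9:8]=0x0 ⇒ $0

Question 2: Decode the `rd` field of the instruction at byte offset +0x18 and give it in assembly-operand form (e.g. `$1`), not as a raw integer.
$2

off 0x18: read 80 ee as little → 0xee80
  opcode bits[15:10]=0x3b: and/RR
  [9:8] rd=2 = $2
  [7:6] rs=2 = $2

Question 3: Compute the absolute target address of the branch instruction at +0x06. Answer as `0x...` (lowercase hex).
0x315a

@+06  little-endian(fa f7) = 0xf7fa
  top 6b → 0x3d → je [J]
  imm: (w>>0)&0x3ff=0x3fa (s10→-6) → #-6
  target = base 0x3158 + off 0x06 + 2 + imm -6 = 0x315a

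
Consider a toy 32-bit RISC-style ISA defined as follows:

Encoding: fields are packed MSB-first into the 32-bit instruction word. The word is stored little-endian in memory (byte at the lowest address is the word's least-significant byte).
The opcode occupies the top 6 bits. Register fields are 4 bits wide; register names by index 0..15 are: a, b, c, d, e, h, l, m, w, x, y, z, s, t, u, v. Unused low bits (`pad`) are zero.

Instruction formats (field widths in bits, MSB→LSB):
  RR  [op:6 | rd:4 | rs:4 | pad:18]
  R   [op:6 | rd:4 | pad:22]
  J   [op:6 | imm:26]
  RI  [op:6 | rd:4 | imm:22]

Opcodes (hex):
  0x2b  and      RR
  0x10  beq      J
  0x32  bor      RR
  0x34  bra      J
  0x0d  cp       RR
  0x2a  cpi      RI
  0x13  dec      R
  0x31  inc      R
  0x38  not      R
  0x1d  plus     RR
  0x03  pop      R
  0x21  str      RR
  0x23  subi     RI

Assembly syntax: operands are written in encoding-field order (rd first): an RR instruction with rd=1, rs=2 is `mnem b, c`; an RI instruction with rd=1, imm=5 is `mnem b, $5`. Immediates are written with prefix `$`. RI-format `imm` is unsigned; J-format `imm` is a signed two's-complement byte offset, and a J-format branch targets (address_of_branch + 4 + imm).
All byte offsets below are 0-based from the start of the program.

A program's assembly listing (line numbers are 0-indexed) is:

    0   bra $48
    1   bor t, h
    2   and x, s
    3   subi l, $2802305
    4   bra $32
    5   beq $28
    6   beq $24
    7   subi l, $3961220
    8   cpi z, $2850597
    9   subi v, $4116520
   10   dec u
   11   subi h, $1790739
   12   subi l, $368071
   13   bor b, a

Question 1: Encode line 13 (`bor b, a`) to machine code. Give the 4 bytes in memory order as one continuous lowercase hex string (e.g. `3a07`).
L13: bor op=0x32:6|rd=1:4|rs=0:4|pad=0:18 ⇒ 0xc8400000 ⇒ little 00 00 40 c8

000040c8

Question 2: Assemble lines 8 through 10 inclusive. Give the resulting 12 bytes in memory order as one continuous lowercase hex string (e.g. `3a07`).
L8: cpi op=0x2a:6|rd=11:4|imm=2850597:22 ⇒ 0xaaeb7f25 ⇒ little 25 7f eb aa
L9: subi op=0x23:6|rd=15:4|imm=4116520:22 ⇒ 0x8ffed028 ⇒ little 28 d0 fe 8f
L10: dec op=0x13:6|rd=14:4|pad=0:22 ⇒ 0x4f800000 ⇒ little 00 00 80 4f

257febaa28d0fe8f0000804f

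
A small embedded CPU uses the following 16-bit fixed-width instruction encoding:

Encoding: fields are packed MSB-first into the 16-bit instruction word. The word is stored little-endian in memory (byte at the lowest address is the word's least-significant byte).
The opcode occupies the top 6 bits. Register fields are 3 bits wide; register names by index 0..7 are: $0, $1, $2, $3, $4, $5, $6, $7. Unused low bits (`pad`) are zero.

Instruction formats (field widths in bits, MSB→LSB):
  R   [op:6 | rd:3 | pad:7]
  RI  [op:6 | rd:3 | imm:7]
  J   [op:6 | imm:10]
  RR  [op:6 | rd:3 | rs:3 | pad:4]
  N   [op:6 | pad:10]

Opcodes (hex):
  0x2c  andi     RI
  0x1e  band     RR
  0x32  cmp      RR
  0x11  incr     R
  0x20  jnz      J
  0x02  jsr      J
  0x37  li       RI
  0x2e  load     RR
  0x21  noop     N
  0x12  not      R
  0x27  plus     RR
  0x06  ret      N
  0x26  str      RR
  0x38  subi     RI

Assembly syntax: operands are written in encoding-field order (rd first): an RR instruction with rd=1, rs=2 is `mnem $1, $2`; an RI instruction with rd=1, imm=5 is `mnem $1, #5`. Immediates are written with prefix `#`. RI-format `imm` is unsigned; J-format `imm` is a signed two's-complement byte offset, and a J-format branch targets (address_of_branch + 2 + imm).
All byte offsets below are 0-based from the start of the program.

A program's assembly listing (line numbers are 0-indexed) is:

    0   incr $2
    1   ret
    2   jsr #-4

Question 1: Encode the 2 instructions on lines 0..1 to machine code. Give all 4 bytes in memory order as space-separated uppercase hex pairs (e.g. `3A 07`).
00 45 00 18

0. incr fields op=0x11:6|rd=2:3|pad=0:7 → word 4500h → 00 45
1. ret fields op=0x6:6|pad=0:10 → word 1800h → 00 18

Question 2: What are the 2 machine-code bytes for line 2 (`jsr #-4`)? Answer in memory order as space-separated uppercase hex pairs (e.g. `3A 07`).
FC 0B

L2: jsr op=0x2:6|imm=-4:10 ⇒ 0x0bfc ⇒ little fc 0b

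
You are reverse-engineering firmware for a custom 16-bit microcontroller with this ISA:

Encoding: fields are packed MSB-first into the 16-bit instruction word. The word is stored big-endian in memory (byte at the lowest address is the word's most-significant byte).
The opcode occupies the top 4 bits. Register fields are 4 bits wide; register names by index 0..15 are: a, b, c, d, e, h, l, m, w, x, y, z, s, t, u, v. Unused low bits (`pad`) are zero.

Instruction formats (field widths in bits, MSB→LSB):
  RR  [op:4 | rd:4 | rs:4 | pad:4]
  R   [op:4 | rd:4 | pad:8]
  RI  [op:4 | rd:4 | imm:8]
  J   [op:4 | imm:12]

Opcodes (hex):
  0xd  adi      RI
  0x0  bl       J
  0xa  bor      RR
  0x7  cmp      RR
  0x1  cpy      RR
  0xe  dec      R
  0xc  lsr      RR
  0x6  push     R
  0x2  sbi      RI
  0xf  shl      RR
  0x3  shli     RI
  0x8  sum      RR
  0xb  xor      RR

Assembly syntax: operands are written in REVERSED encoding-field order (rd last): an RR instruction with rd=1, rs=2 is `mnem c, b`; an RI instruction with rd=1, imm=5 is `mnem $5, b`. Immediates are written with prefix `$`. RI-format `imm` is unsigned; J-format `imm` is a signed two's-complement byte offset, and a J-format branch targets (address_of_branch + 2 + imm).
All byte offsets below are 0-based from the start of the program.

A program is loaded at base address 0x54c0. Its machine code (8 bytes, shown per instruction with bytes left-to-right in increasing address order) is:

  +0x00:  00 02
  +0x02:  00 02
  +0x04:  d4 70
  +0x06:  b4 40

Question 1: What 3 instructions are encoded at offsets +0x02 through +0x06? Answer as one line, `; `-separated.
bl $2; adi $112, e; xor e, e

[02] 00 02 → 0x0002
  top 4b → 0x0 → bl [J]
  [11:0] imm=2 = $2
[04] d4 70 → 0xd470
  top 4b → 0xd → adi [RI]
  [11:8] rd=4 = e
  [7:0] imm=112 = $112
[06] b4 40 → 0xb440
  top 4b → 0xb → xor [RR]
  [11:8] rd=4 = e
  [7:4] rs=4 = e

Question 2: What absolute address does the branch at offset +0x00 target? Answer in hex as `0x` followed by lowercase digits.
0x54c4

off 0x00: read 00 02 as big → 0x0002
  opcode bits[15:12]=0x0: bl/J
  [11:0] imm=2 = $2
  target = base 0x54c0 + off 0x00 + 2 + imm 2 = 0x54c4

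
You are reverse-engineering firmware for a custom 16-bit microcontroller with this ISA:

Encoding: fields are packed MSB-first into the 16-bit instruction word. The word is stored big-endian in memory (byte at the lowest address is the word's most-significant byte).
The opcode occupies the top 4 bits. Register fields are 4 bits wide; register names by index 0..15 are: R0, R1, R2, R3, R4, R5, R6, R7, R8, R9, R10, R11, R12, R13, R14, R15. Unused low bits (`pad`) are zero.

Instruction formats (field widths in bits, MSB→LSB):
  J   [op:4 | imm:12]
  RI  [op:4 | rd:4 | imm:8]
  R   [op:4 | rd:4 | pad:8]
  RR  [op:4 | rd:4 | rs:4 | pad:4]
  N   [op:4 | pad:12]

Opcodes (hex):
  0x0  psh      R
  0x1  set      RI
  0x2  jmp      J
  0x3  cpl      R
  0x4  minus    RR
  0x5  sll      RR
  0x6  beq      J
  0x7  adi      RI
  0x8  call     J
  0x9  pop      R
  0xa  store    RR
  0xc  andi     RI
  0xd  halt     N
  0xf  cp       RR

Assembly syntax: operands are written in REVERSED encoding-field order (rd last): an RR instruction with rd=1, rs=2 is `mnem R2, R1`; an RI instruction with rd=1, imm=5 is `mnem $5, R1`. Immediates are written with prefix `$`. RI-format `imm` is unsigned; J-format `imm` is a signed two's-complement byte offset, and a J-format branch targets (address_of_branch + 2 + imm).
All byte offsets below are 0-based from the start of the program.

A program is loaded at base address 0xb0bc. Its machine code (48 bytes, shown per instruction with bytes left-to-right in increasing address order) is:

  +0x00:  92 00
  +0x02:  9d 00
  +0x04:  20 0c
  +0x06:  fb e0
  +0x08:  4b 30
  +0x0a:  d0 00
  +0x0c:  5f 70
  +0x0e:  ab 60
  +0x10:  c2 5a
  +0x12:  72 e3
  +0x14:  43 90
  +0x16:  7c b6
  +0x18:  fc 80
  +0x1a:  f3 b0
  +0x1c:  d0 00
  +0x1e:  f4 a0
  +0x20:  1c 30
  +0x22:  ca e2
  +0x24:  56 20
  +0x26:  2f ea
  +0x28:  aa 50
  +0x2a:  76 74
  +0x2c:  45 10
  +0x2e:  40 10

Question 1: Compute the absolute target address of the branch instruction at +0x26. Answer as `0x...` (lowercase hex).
[26] 2f ea → 0x2fea
  top 4b → 0x2 → jmp [J]
  imm: (w>>0)&0xfff=0xfea (s12→-22) → $-22
  target = base 0xb0bc + off 0x26 + 2 + imm -22 = 0xb0ce

0xb0ce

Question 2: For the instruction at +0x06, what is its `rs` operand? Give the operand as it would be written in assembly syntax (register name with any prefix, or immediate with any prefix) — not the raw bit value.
R14

[06] fb e0 → 0xfbe0
  top 4b → 0xf → cp [RR]
  [11:8] rd=11 = R11
  [7:4] rs=14 = R14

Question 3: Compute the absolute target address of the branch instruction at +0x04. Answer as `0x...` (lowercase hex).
0xb0ce

[04] 20 0c → 0x200c
  opcode bits[15:12]=0x2: jmp/J
  [11:0] imm=12 = $12
  target = base 0xb0bc + off 0x04 + 2 + imm 12 = 0xb0ce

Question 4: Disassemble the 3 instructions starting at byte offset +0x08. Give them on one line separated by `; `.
+0x08: 4b 30 ⇒ word 0x4b30 (big)
  top 4b → 0x4 → minus [RR]
  rd@[11:8]=0xb ⇒ R11
  rs@[7:4]=0x3 ⇒ R3
+0x0a: d0 00 ⇒ word 0xd000 (big)
  top 4b → 0xd → halt [N]
+0x0c: 5f 70 ⇒ word 0x5f70 (big)
  top 4b → 0x5 → sll [RR]
  rd@[11:8]=0xf ⇒ R15
  rs@[7:4]=0x7 ⇒ R7

minus R3, R11; halt; sll R7, R15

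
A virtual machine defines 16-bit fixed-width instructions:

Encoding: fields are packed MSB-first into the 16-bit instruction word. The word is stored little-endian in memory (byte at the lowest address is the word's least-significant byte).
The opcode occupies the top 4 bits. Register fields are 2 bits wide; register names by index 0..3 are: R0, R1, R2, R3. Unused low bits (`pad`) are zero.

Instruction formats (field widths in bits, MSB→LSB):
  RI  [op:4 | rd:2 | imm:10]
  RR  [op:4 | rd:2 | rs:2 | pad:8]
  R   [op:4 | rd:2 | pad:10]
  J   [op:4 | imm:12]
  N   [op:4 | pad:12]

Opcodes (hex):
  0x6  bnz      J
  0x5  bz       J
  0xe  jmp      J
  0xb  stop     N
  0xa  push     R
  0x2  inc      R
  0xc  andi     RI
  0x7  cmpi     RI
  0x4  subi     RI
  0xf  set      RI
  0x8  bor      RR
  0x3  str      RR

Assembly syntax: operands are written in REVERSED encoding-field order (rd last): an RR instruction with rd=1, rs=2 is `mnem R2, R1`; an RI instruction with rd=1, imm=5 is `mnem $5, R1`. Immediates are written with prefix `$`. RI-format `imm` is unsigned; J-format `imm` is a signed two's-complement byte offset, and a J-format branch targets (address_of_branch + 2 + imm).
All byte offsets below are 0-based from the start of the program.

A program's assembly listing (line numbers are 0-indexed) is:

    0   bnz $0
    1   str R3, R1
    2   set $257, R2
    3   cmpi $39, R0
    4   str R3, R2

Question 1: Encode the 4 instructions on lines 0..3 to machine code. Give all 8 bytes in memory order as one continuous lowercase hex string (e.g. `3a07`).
0. bnz fields op=0x6:4|imm=0:12 → word 6000h → 00 60
1. str fields op=0x3:4|rd=1:2|rs=3:2|pad=0:8 → word 3700h → 00 37
2. set fields op=0xf:4|rd=2:2|imm=257:10 → word f901h → 01 f9
3. cmpi fields op=0x7:4|rd=0:2|imm=39:10 → word 7027h → 27 70

0060003701f92770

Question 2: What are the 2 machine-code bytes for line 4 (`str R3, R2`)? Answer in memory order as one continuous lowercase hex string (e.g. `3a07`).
003b

4. str fields op=0x3:4|rd=2:2|rs=3:2|pad=0:8 → word 3b00h → 00 3b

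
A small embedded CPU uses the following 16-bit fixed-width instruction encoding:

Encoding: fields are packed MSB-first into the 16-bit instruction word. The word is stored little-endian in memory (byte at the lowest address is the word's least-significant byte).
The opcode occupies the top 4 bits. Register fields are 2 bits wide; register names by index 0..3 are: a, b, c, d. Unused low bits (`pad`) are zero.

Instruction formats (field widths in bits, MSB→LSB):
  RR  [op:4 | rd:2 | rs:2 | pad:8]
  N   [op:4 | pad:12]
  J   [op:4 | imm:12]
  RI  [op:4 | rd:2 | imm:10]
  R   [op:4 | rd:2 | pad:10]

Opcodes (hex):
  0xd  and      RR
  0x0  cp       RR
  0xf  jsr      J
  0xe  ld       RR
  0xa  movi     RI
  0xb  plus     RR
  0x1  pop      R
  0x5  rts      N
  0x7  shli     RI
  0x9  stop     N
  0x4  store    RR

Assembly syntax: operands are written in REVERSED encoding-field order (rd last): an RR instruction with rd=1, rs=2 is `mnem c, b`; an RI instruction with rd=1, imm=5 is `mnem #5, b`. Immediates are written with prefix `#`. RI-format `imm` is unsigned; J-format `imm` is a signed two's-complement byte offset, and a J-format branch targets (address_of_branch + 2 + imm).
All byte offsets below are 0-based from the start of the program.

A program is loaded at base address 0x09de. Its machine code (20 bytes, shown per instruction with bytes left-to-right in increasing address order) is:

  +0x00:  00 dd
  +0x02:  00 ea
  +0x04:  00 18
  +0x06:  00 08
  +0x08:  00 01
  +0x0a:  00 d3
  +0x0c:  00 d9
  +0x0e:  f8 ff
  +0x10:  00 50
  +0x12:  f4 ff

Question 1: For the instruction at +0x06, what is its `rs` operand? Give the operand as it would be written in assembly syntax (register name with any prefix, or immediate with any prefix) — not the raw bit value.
off 0x06: read 00 08 as little → 0x0800
  opcode bits[15:12]=0x0: cp/RR
  rd@[11:10]=0x2 ⇒ c
  rs@[9:8]=0x0 ⇒ a

a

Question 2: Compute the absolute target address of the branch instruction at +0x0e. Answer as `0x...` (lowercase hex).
[0e] f8 ff → 0xfff8
  op=0xfff8>>12=0xf ⇒ jsr (J)
  [11:0] imm=4088 (s12→-8) = #-8
  target = base 0x09de + off 0x0e + 2 + imm -8 = 0x09e6

0x09e6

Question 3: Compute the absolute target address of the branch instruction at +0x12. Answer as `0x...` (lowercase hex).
0x09e6

@+12  little-endian(f4 ff) = 0xfff4
  opcode bits[15:12]=0xf: jsr/J
  imm@[11:0]=0xff4 (s12→-12) ⇒ #-12
  target = base 0x09de + off 0x12 + 2 + imm -12 = 0x09e6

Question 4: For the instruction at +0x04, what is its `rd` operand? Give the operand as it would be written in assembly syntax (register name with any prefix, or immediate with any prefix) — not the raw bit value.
@+04  little-endian(00 18) = 0x1800
  top 4b → 0x1 → pop [R]
  rd@[11:10]=0x2 ⇒ c

c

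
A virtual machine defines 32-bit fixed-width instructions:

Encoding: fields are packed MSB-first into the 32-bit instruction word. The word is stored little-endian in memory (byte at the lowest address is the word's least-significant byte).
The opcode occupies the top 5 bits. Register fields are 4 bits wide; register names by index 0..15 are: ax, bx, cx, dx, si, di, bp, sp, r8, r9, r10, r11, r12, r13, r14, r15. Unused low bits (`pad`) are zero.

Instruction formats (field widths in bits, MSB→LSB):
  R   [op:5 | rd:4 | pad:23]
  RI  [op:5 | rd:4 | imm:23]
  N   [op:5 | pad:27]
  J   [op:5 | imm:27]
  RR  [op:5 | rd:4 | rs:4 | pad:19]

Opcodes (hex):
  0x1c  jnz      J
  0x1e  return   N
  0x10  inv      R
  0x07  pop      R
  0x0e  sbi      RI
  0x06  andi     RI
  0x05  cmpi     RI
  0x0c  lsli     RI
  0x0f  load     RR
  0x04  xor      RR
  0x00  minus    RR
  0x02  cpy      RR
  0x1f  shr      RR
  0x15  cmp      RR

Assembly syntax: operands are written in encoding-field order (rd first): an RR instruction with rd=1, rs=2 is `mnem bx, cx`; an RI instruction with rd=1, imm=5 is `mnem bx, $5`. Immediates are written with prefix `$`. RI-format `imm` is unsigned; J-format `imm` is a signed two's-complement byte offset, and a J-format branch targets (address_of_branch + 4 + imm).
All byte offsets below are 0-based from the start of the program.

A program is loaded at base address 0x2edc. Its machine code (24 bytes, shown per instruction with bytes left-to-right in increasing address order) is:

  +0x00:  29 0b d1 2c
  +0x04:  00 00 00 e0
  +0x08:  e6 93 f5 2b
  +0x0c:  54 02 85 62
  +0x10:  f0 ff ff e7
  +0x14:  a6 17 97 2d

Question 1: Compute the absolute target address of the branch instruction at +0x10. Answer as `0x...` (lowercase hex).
[10] f0 ff ff e7 → 0xe7fffff0
  top 5b → 0x1c → jnz [J]
  imm: (w>>0)&0x7ffffff=0x7fffff0 (s27→-16) → $-16
  target = base 0x2edc + off 0x10 + 4 + imm -16 = 0x2ee0

0x2ee0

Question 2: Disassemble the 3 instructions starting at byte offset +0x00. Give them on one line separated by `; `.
cmpi r9, $5311273; jnz $0; cmpi sp, $7705574

+0x00: 29 0b d1 2c ⇒ word 0x2cd10b29 (little)
  top 5b → 0x5 → cmpi [RI]
  [26:23] rd=9 = r9
  [22:0] imm=5311273 = $5311273
+0x04: 00 00 00 e0 ⇒ word 0xe0000000 (little)
  top 5b → 0x1c → jnz [J]
  [26:0] imm=0 = $0
+0x08: e6 93 f5 2b ⇒ word 0x2bf593e6 (little)
  top 5b → 0x5 → cmpi [RI]
  [26:23] rd=7 = sp
  [22:0] imm=7705574 = $7705574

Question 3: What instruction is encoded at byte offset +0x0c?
off 0x0c: read 54 02 85 62 as little → 0x62850254
  op=0x62850254>>27=0xc ⇒ lsli (RI)
  rd@[26:23]=0x5 ⇒ di
  imm@[22:0]=0x50254 ⇒ $328276

lsli di, $328276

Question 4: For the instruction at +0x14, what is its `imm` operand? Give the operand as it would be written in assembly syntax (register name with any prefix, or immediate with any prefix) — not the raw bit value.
+0x14: a6 17 97 2d ⇒ word 0x2d9717a6 (little)
  op=0x2d9717a6>>27=0x5 ⇒ cmpi (RI)
  [26:23] rd=11 = r11
  [22:0] imm=1513382 = $1513382

$1513382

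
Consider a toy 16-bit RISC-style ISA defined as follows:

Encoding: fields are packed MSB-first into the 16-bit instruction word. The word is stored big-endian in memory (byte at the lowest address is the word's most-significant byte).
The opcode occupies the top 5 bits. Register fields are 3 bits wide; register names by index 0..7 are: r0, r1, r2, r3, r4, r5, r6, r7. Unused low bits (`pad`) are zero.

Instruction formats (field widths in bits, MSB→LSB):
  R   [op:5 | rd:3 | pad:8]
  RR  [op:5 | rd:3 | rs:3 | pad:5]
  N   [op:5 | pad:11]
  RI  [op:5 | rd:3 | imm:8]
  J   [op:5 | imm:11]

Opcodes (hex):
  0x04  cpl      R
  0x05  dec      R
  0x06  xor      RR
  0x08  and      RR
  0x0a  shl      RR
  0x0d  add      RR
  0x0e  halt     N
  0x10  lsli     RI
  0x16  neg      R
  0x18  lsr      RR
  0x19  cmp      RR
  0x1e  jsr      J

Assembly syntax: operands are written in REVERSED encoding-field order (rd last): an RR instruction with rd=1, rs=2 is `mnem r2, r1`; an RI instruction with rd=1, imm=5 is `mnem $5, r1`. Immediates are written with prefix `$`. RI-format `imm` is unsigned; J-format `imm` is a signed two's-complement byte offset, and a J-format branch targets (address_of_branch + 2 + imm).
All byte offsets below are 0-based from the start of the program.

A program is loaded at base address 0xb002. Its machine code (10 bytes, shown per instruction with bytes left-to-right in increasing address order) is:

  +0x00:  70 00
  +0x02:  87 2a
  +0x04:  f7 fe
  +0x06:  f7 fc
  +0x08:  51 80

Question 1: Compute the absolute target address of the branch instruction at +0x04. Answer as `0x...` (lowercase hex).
0xb006

off 0x04: read f7 fe as big → 0xf7fe
  opcode bits[15:11]=0x1e: jsr/J
  [10:0] imm=2046 (s11→-2) = $-2
  target = base 0xb002 + off 0x04 + 2 + imm -2 = 0xb006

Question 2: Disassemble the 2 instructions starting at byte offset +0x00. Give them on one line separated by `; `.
halt; lsli $42, r7

[00] 70 00 → 0x7000
  top 5b → 0xe → halt [N]
[02] 87 2a → 0x872a
  top 5b → 0x10 → lsli [RI]
  [10:8] rd=7 = r7
  [7:0] imm=42 = $42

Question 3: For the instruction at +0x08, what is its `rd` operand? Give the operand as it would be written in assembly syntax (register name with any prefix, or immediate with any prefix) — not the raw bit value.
+0x08: 51 80 ⇒ word 0x5180 (big)
  top 5b → 0xa → shl [RR]
  rd: (w>>8)&0x7=0x1 → r1
  rs: (w>>5)&0x7=0x4 → r4

r1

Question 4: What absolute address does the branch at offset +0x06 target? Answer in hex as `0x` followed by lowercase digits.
0xb006

+0x06: f7 fc ⇒ word 0xf7fc (big)
  op=0xf7fc>>11=0x1e ⇒ jsr (J)
  [10:0] imm=2044 (s11→-4) = $-4
  target = base 0xb002 + off 0x06 + 2 + imm -4 = 0xb006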